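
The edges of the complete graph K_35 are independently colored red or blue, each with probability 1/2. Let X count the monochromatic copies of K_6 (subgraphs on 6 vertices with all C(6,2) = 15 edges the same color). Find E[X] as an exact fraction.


Let X = Σ_S X_S over the C(35, 6) = 1623160 subsets S of size 6, where X_S = 1 if the K_6 on S is monochromatic.
For a fixed S, the K_6 on S has C(6, 2) = 15 edges. P[all 15 edges red] = (1/2)^15, and likewise for blue, so P[monochromatic] = 2·(1/2)^15 = 2^{1 − 15} = 1/16384.
By linearity of expectation: E[X] = C(35, 6) · 2^{1 − 15} = 1623160 · 1/16384 = 202895/2048.
Numerically: E[X] ≈ 99.070.

E[X] = C(35,6)·2^(1−C(6,2)) = 202895/2048 ≈ 99.070.


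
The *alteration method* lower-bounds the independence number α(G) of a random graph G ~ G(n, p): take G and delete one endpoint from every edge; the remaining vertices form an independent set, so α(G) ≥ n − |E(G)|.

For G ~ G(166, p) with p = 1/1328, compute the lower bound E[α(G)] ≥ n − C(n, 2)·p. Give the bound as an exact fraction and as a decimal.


E[|E(G)|] = C(166, 2)·p = 13695 · (1/1328) = 165/16.
E[α(G)] ≥ n − E[|E(G)|] = 166 − 165/16 = 2491/16.
Numerically: ≈ 155.68750.
(This is only a lower bound; the true E[α(G)] may be larger.)

E[α(G)] ≥ 2491/16 ≈ 155.68750.


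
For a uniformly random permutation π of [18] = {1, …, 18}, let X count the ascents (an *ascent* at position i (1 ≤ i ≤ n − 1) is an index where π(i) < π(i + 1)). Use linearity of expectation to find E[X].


Write X = Σ X_I over i = 1, …, 17, with X_I the indicator of one ascent.
There are 17 indicators.
For each fixed i, the pair (π(i), π(i+1)) is a uniformly random ordered pair of distinct values from {1, …, 18}; by symmetry P[π(i) < π(i+1)] = 1/2.
By linearity: E[X] = 17 · (1/2) = (18 − 1) · (1/2) = 17/2 ≈ 8.50000.

E[X] = 17/2 = 8.50000.


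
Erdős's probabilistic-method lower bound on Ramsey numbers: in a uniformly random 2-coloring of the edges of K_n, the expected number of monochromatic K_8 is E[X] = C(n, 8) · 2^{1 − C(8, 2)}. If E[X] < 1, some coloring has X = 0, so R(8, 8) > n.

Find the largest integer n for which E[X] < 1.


We need C(n, 8) · 2^{1 − 28} < 1, i.e. C(n, 8) < 2^{28 − 1} = 134217728.
Check values of n near the boundary:
  n = 39: C(39, 8) = 61523748; 61523748 < 134217728? YES
  n = 40: C(40, 8) = 76904685; 76904685 < 134217728? YES
  n = 41: C(41, 8) = 95548245; 95548245 < 134217728? YES
  n = 42: C(42, 8) = 118030185; 118030185 < 134217728? YES
  n = 43: C(43, 8) = 145008513; 145008513 < 134217728? NO
  n = 44: C(44, 8) = 177232627; 177232627 < 134217728? NO
  n = 45: C(45, 8) = 215553195; 215553195 < 134217728? NO
The largest n with C(n, 8) < 134217728 is n = 42 (where E[X] = 118030185/134217728 ≈ 0.8794). Hence R(8, 8) > 42, i.e. R(8, 8) ≥ 43.

Largest n = 42; hence R(8, 8) > 42.


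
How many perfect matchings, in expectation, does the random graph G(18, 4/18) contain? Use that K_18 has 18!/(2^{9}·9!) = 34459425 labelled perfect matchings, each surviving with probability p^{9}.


K_18 has 18!/(2^{9}·9!) = 34459425 labelled perfect matchings.
For each such perfect matching H, let X_H = 1 if all 9 edges of H are present in G. Then P[X_H = 1] = p^{9} = (2/9)^{9} = 512/387420489.
By linearity of expectation: E[X] = Σ_H E[X_H] = 34459425 · p^{9} = 34459425 · 512/387420489 = 217817600/4782969.
Numerically: E[X] ≈ 45.54.

E[X] = 34459425 · (2/9)^{9} = 217817600/4782969 ≈ 45.54.


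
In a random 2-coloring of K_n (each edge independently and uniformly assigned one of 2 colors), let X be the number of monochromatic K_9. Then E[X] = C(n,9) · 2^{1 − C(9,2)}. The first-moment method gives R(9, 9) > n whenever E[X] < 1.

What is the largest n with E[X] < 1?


We need C(n, 9) · 2^{1 − 36} < 1, i.e. C(n, 9) < 2^{36 − 1} = 34359738368.
Check values of n near the boundary:
  n = 63: C(63, 9) = 23667689815; 23667689815 < 34359738368? YES
  n = 64: C(64, 9) = 27540584512; 27540584512 < 34359738368? YES
  n = 65: C(65, 9) = 31966749880; 31966749880 < 34359738368? YES
  n = 66: C(66, 9) = 37014131440; 37014131440 < 34359738368? NO
The largest n with C(n, 9) < 34359738368 is n = 65 (where E[X] = 3995843735/4294967296 ≈ 0.9304). Hence R(9, 9) > 65, i.e. R(9, 9) ≥ 66.

Largest n = 65; hence R(9, 9) > 65.


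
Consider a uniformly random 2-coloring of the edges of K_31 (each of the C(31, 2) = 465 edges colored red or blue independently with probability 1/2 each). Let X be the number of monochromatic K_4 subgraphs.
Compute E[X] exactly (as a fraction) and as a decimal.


Let X = Σ_S X_S over the C(31, 4) = 31465 subsets S of size 4, where X_S = 1 if the K_4 on S is monochromatic.
For a fixed S, the K_4 on S has C(4, 2) = 6 edges. P[all 6 edges red] = (1/2)^6, and likewise for blue, so P[monochromatic] = 2·(1/2)^6 = 2^{1 − 6} = 1/32.
By linearity: E[X] = C(31, 4) · 2^{1 − 6} = 31465 · 1/32 = 31465/32.
Numerically: E[X] ≈ 983.281.

E[X] = C(31,4)·2^(1−C(4,2)) = 31465/32 ≈ 983.281.


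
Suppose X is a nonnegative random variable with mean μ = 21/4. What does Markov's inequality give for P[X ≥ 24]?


μ = E[X] = 21/4, a = 24.
Markov: P[X ≥ 24] ≤ μ/a = (21/4)/24 = 7/32.
Numerically: ≈ 0.2188.
(Since a = 24 > μ = 5.2500, the bound 7/32 is < 1 and informative.)

P[X ≥ 24] ≤ 7/32 ≈ 0.2188.


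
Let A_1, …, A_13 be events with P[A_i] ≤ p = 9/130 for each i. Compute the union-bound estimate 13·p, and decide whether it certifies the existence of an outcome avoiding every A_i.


Union bound: P[∪_{i=1}^{13} A_i] ≤ Σ_i P[A_i] ≤ 13·p = 13·(9/130) = 9/10.
Numerically: 9/10 ≈ 0.900000.
Is 9/10 < 1? YES.
Since P[∪ A_i] ≤ 9/10 < 1, the complement has P[∩ A_i^c] ≥ 1 − 9/10 = 1/10 > 0, so some outcome avoids every A_i.

13·p = 9/10 ≈ 0.900000; existence CERTIFIED by the union bound.


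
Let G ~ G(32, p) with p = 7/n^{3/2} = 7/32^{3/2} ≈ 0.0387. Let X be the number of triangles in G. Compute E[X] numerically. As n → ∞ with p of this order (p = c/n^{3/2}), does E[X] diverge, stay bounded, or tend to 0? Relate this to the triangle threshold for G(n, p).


Number of potential triangles: C(32, 3) = 4960.
Each occurs with probability p³ ≈ (0.0387)³ ≈ 5.78255e-05.
By linearity: E[X] = C(32, 3)·p³ ≈ 4960 · 5.78255e-05 ≈ 0.287.
Since α = 3/2 > 1, p = c/n^{3/2} = o(1/n) is below the triangle threshold p ~ 1/n. Asymptotically E[X] ~ (c³/6)·n^{3(1−α)} = (7³/6)·n^{-1.5} → 0, so by Markov's inequality G has no triangles w.h.p.

E[X] ≈ 0.287; in regime p = Θ(1/n^{3/2}) E[X] tends to 0 (below the triangle threshold p ~ 1/n).


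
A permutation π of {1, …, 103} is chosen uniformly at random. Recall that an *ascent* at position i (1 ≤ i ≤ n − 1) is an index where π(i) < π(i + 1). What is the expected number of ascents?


Write X = Σ X_I over i = 1, …, 102, with X_I the indicator of one ascent.
There are 102 indicators.
For each fixed i, the pair (π(i), π(i+1)) is a uniformly random ordered pair of distinct values from {1, …, 103}; by symmetry P[π(i) < π(i+1)] = 1/2.
By linearity: E[X] = 102 · (1/2) = (103 − 1) · (1/2) = 51 ≈ 51.00000.

E[X] = 51 = 51.00000.


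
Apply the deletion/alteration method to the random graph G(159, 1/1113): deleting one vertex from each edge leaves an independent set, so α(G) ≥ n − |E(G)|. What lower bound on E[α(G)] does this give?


E[|E(G)|] = C(159, 2)·p = 12561 · (1/1113) = 79/7.
E[α(G)] ≥ n − E[|E(G)|] = 159 − 79/7 = 1034/7.
Numerically: ≈ 147.71429.
(This is only a lower bound; the true E[α(G)] may be larger.)

E[α(G)] ≥ 1034/7 ≈ 147.71429.


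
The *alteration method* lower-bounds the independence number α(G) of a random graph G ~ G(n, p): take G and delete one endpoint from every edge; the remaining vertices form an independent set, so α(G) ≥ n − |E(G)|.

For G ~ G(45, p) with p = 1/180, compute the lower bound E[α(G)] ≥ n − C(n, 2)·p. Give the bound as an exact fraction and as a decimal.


E[|E(G)|] = C(45, 2)·p = 990 · (1/180) = 11/2.
E[α(G)] ≥ n − E[|E(G)|] = 45 − 11/2 = 79/2.
Numerically: ≈ 39.5000.
(This is only a lower bound; the true E[α(G)] may be larger.)

E[α(G)] ≥ 79/2 ≈ 39.5000.


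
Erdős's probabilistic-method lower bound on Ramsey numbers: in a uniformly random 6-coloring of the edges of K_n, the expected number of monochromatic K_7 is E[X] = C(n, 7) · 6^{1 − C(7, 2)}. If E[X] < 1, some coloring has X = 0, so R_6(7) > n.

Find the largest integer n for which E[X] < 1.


We need C(n, 7) · 6^{1 − 21} < 1, i.e. C(n, 7) < 6^{21 − 1} = 3656158440062976.
Check values of n near the boundary:
  n = 563: C(563, 7) = 3426622515769596; 3426622515769596 < 3656158440062976? YES
  n = 564: C(564, 7) = 3469685994423792; 3469685994423792 < 3656158440062976? YES
  n = 565: C(565, 7) = 3513212521235560; 3513212521235560 < 3656158440062976? YES
  n = 566: C(566, 7) = 3557206237959440; 3557206237959440 < 3656158440062976? YES
  n = 567: C(567, 7) = 3601671315933933; 3601671315933933 < 3656158440062976? YES
  n = 568: C(568, 7) = 3646611956239704; 3646611956239704 < 3656158440062976? YES
  n = 569: C(569, 7) = 3692032389858348; 3692032389858348 < 3656158440062976? NO
  n = 570: C(570, 7) = 3737936877831720; 3737936877831720 < 3656158440062976? NO
The largest n with C(n, 7) < 3656158440062976 is n = 568 (where E[X] = 16882462760369/16926659444736 ≈ 0.9974). Hence R_6(7) > 568, i.e. R_6(7) ≥ 569.

Largest n = 568; hence R_6(7) > 568.


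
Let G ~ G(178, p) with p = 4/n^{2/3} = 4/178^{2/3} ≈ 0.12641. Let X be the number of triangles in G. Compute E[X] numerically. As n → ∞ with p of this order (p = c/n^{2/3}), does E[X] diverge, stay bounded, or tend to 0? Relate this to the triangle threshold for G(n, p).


Number of potential triangles: C(178, 3) = 924176.
Each occurs with probability p³ ≈ (0.12641)³ ≈ 2.01994698e-03.
By linearity: E[X] = C(178, 3)·p³ ≈ 924176 · 2.01994698e-03 ≈ 1866.786517.
Since α = 2/3 < 1, p = c/n^{2/3} ≫ 1/n is above the triangle threshold p ~ 1/n. Asymptotically E[X] ~ (c³/6)·n^{3(1−α)} = (4³/6)·n^{1} → ∞; triangles are abundant w.h.p.

E[X] ≈ 1866.786517; in regime p = Θ(1/n^{2/3}) E[X] diverges (above the triangle threshold p ~ 1/n).


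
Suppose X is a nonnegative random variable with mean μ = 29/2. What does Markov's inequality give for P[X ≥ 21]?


μ = E[X] = 29/2, a = 21.
Markov: P[X ≥ 21] ≤ μ/a = (29/2)/21 = 29/42.
Numerically: ≈ 0.690.
(Since a = 21 > μ = 14.500, the bound 29/42 is < 1 and informative.)

P[X ≥ 21] ≤ 29/42 ≈ 0.690.


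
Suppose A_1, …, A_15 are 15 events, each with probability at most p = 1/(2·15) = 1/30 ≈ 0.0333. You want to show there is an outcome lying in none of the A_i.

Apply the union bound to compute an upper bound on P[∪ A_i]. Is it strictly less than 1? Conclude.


Union bound: P[∪_{i=1}^{15} A_i] ≤ Σ_i P[A_i] ≤ 15·p = 15·(1/30) = 1/2.
Numerically: 1/2 ≈ 0.5000.
Is 1/2 < 1? YES.
Since P[∪ A_i] ≤ 1/2 < 1, the complement has P[∩ A_i^c] ≥ 1 − 1/2 = 1/2 > 0, so some outcome avoids every A_i.

15·p = 1/2 ≈ 0.5000; existence CERTIFIED by the union bound.


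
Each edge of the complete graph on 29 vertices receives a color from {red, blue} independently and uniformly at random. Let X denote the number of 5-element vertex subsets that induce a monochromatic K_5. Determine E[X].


Let X = Σ_S X_S over the C(29, 5) = 118755 subsets S of size 5, where X_S = 1 if the K_5 on S is monochromatic.
For a fixed S, the K_5 on S has C(5, 2) = 10 edges. P[all 10 edges red] = (1/2)^10, and likewise for blue, so P[monochromatic] = 2·(1/2)^10 = 2^{1 − 10} = 1/512.
By linearity of expectation: E[X] = C(29, 5) · 2^{1 − 10} = 118755 · 1/512 = 118755/512.
Numerically: E[X] ≈ 231.94336.

E[X] = C(29,5)·2^(1−C(5,2)) = 118755/512 ≈ 231.94336.


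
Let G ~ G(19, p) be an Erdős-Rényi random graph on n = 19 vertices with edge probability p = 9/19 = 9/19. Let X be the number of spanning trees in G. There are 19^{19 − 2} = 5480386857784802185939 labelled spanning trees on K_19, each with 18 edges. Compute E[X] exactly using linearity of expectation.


K_19 has 19^{19 − 2} = 5480386857784802185939 labelled spanning trees.
For each such spanning tree H, let X_H = 1 if all 18 edges of H are present in G. Then P[X_H = 1] = p^{18} = (9/19)^{18} = 150094635296999121/104127350297911241532841.
By linearity of expectation: E[X] = Σ_H E[X_H] = 5480386857784802185939 · p^{18} = 5480386857784802185939 · 150094635296999121/104127350297911241532841 = 150094635296999121/19.
Numerically: E[X] ≈ 7.9e+15.

E[X] = 5480386857784802185939 · (9/19)^{18} = 150094635296999121/19 ≈ 7.9e+15.


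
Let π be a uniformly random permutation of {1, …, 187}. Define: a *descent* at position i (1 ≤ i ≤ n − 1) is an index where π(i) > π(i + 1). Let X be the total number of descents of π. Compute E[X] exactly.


Write X = Σ X_I over i = 1, …, 186, with X_I the indicator of one descent.
There are 186 indicators.
For each fixed i, the pair (π(i), π(i+1)) is a uniformly random ordered pair of distinct values from {1, …, 187}; by symmetry P[π(i) > π(i+1)] = 1/2.
By linearity: E[X] = 186 · (1/2) = (187 − 1) · (1/2) = 93 ≈ 93.0000.

E[X] = 93 = 93.0000.


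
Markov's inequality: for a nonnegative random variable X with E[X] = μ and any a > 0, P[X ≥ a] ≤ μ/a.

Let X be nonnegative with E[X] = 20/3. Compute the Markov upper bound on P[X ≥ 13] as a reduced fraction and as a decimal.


μ = E[X] = 20/3, a = 13.
Markov: P[X ≥ 13] ≤ μ/a = (20/3)/13 = 20/39.
Numerically: ≈ 0.5128.
(Since a = 13 > μ = 6.6667, the bound 20/39 is < 1 and informative.)

P[X ≥ 13] ≤ 20/39 ≈ 0.5128.


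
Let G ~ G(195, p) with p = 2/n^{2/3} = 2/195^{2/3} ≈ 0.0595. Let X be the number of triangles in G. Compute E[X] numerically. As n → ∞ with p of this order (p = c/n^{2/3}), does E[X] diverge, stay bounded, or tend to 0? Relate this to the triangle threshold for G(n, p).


Number of potential triangles: C(195, 3) = 1216865.
Each occurs with probability p³ ≈ (0.0595)³ ≈ 2.10388e-04.
By linearity: E[X] = C(195, 3)·p³ ≈ 1216865 · 2.10388e-04 ≈ 256.014.
Since α = 2/3 < 1, p = c/n^{2/3} ≫ 1/n is above the triangle threshold p ~ 1/n. Asymptotically E[X] ~ (c³/6)·n^{3(1−α)} = (2³/6)·n^{1} → ∞; triangles are abundant w.h.p.

E[X] ≈ 256.014; in regime p = Θ(1/n^{2/3}) E[X] diverges (above the triangle threshold p ~ 1/n).


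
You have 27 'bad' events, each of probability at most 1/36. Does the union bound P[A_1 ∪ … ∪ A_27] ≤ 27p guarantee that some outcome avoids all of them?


Union bound: P[∪_{i=1}^{27} A_i] ≤ Σ_i P[A_i] ≤ 27·p = 27·(1/36) = 3/4.
Numerically: 3/4 ≈ 0.7500000.
Is 3/4 < 1? YES.
Since P[∪ A_i] ≤ 3/4 < 1, the complement has P[∩ A_i^c] ≥ 1 − 3/4 = 1/4 > 0, so some outcome avoids every A_i.

27·p = 3/4 ≈ 0.7500000; existence CERTIFIED by the union bound.


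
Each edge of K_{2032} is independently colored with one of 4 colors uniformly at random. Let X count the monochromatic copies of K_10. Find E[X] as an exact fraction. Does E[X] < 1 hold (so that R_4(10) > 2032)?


E[X] = C(2032, 10) · 4^{1 − 45} = 323475384642158147171212440 · 4^{−44} = 323475384642158147171212440/309485009821345068724781056.
As a reduced fraction: E[X] = 40434423080269768396401555/38685626227668133590597632 ≈ 1.04521.
Is E[X] < 1? NO.
Since E[X] ≥ 1, the first-moment bound is inconclusive at n = 2032; it does NOT by itself certify R_4(10) > 2032.

E[X] = 40434423080269768396401555/38685626227668133590597632 ≈ 1.04521; E[X] ≥ 1; first-moment method inconclusive here.


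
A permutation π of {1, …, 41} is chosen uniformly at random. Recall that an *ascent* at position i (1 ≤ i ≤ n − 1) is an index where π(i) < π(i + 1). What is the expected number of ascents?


Write X = Σ X_I over i = 1, …, 40, with X_I the indicator of one ascent.
There are 40 indicators.
For each fixed i, the pair (π(i), π(i+1)) is a uniformly random ordered pair of distinct values from {1, …, 41}; by symmetry P[π(i) < π(i+1)] = 1/2.
By linearity: E[X] = 40 · (1/2) = (41 − 1) · (1/2) = 20 ≈ 20.000000.

E[X] = 20 = 20.000000.


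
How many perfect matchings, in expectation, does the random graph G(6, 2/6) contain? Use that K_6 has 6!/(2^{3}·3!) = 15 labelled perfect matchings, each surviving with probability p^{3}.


K_6 has 6!/(2^{3}·3!) = 15 labelled perfect matchings.
For each such perfect matching H, let X_H = 1 if all 3 edges of H are present in G. Then P[X_H = 1] = p^{3} = (1/3)^{3} = 1/27.
By linearity: E[X] = Σ_H E[X_H] = 15 · p^{3} = 15 · 1/27 = 5/9.
Numerically: E[X] ≈ 0.556.

E[X] = 15 · (1/3)^{3} = 5/9 ≈ 0.556.


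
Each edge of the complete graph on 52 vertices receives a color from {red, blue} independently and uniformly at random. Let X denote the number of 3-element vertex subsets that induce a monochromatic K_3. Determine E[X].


Let X = Σ_S X_S over the C(52, 3) = 22100 subsets S of size 3, where X_S = 1 if the K_3 on S is monochromatic.
For a fixed S, the K_3 on S has C(3, 2) = 3 edges. P[all 3 edges red] = (1/2)^3, and likewise for blue, so P[monochromatic] = 2·(1/2)^3 = 2^{1 − 3} = 1/4.
By linearity: E[X] = C(52, 3) · 2^{1 − 3} = 22100 · 1/4 = 5525.
Numerically: E[X] ≈ 5525.000000.

E[X] = C(52,3)·2^(1−C(3,2)) = 5525 ≈ 5525.000000.


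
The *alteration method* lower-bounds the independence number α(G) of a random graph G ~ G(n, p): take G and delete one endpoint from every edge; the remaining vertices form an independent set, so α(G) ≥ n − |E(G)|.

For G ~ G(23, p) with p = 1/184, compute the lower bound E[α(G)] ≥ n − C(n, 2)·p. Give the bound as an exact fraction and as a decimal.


E[|E(G)|] = C(23, 2)·p = 253 · (1/184) = 11/8.
E[α(G)] ≥ n − E[|E(G)|] = 23 − 11/8 = 173/8.
Numerically: ≈ 21.62500.
(This is only a lower bound; the true E[α(G)] may be larger.)

E[α(G)] ≥ 173/8 ≈ 21.62500.


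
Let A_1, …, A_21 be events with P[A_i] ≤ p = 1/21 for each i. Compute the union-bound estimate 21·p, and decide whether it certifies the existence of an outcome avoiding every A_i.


Union bound: P[∪_{i=1}^{21} A_i] ≤ Σ_i P[A_i] ≤ 21·p = 21·(1/21) = 1.
Numerically: 1 ≈ 1.000000.
Is 1 < 1? NO.
Since the bound 1 is ≥ 1, the union bound is uninformative here; it does NOT by itself certify existence.

21·p = 1 ≈ 1.000000; existence NOT certified by the union bound.


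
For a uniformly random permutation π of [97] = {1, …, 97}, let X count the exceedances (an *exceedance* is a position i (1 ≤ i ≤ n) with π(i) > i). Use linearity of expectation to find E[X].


Write X = Σ_{i=1}^{97} X_i, where X_i = 1_{π(i) > i}.
For each fixed i, π(i) is uniform over {1, …, 97} (marginal of a uniform permutation), so P[π(i) > i] = (n − i)/n. Summing: Σ_{i=1}^{97} (n − i)/n = (0 + 1 + … + 96)/97 = 97(97 − 1)/(2·97) = (97 − 1)/2.
Hence E[X] = Σ_{i=1}^{97} (97 − i)/97 = 48 ≈ 48.00000.

E[X] = 48 = 48.00000.


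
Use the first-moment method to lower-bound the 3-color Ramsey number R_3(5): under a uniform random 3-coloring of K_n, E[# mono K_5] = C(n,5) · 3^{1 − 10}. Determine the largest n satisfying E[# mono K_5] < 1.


We need C(n, 5) · 3^{1 − 10} < 1, i.e. C(n, 5) < 3^{10 − 1} = 19683.
Check values of n near the boundary:
  n = 19: C(19, 5) = 11628; 11628 < 19683? YES
  n = 20: C(20, 5) = 15504; 15504 < 19683? YES
  n = 21: C(21, 5) = 20349; 20349 < 19683? NO
The largest n with C(n, 5) < 19683 is n = 20 (where E[X] = 5168/6561 ≈ 0.788). Hence R_3(5) > 20, i.e. R_3(5) ≥ 21.

Largest n = 20; hence R_3(5) > 20.


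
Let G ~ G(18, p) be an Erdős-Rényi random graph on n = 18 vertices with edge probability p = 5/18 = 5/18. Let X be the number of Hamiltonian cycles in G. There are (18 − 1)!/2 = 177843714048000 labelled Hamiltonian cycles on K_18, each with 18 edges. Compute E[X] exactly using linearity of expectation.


K_18 has (18 − 1)!/2 = 177843714048000 labelled Hamiltonian cycles.
For each such Hamiltonian cycle H, let X_H = 1 if all 18 edges of H are present in G. Then P[X_H = 1] = p^{18} = (5/18)^{18} = 3814697265625/39346408075296537575424.
By linearity of expectation: E[X] = Σ_H E[X_H] = 177843714048000 · p^{18} = 177843714048000 · 3814697265625/39346408075296537575424 = 56800365447998046875/3294258113514384.
Numerically: E[X] ≈ 17242.

E[X] = 177843714048000 · (5/18)^{18} = 56800365447998046875/3294258113514384 ≈ 17242.


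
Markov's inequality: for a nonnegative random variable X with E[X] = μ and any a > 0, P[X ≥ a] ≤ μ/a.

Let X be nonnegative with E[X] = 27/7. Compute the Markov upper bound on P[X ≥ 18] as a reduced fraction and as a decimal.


μ = E[X] = 27/7, a = 18.
Markov: P[X ≥ 18] ≤ μ/a = (27/7)/18 = 3/14.
Numerically: ≈ 0.21429.
(Since a = 18 > μ = 3.85714, the bound 3/14 is < 1 and informative.)

P[X ≥ 18] ≤ 3/14 ≈ 0.21429.


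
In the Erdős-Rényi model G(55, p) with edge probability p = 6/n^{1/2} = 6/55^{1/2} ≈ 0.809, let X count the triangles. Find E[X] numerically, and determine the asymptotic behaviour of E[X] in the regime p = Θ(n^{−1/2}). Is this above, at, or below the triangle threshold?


Number of potential triangles: C(55, 3) = 26235.
Each occurs with probability p³ ≈ (0.809)³ ≈ 5.295533e-01.
By linearity: E[X] = C(55, 3)·p³ ≈ 26235 · 5.295533e-01 ≈ 13892.8320.
Since α = 1/2 < 1, p = c/n^{1/2} ≫ 1/n is above the triangle threshold p ~ 1/n. Asymptotically E[X] ~ (c³/6)·n^{3(1−α)} = (6³/6)·n^{1.5} → ∞; triangles are abundant w.h.p.

E[X] ≈ 13892.8320; in regime p = Θ(1/n^{1/2}) E[X] diverges (above the triangle threshold p ~ 1/n).


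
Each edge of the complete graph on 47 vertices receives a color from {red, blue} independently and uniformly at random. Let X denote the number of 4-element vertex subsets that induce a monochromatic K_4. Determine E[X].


Let X = Σ_S X_S over the C(47, 4) = 178365 subsets S of size 4, where X_S = 1 if the K_4 on S is monochromatic.
For a fixed S, the K_4 on S has C(4, 2) = 6 edges. P[all 6 edges red] = (1/2)^6, and likewise for blue, so P[monochromatic] = 2·(1/2)^6 = 2^{1 − 6} = 1/32.
Summing: E[X] = C(47, 4) · 2^{1 − 6} = 178365 · 1/32 = 178365/32.
Numerically: E[X] ≈ 5573.906.

E[X] = C(47,4)·2^(1−C(4,2)) = 178365/32 ≈ 5573.906.


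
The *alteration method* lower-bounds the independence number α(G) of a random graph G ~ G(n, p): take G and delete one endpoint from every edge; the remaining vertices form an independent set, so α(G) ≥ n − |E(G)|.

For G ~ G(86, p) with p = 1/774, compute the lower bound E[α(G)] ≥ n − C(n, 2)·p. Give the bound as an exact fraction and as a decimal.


E[|E(G)|] = C(86, 2)·p = 3655 · (1/774) = 85/18.
E[α(G)] ≥ n − E[|E(G)|] = 86 − 85/18 = 1463/18.
Numerically: ≈ 81.278.
(This is only a lower bound; the true E[α(G)] may be larger.)

E[α(G)] ≥ 1463/18 ≈ 81.278.


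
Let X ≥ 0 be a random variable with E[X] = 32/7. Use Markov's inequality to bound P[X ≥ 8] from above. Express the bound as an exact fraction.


μ = E[X] = 32/7, a = 8.
Markov: P[X ≥ 8] ≤ μ/a = (32/7)/8 = 4/7.
Numerically: ≈ 0.57143.
(Since a = 8 > μ = 4.57143, the bound 4/7 is < 1 and informative.)

P[X ≥ 8] ≤ 4/7 ≈ 0.57143.


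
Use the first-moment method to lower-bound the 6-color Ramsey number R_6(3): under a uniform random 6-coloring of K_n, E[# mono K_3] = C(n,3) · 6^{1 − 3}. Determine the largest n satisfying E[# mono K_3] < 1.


We need C(n, 3) · 6^{1 − 3} < 1, i.e. C(n, 3) < 6^{3 − 1} = 36.
Check values of n near the boundary:
  n = 4: C(4, 3) = 4; 4 < 36? YES
  n = 5: C(5, 3) = 10; 10 < 36? YES
  n = 6: C(6, 3) = 20; 20 < 36? YES
  n = 7: C(7, 3) = 35; 35 < 36? YES
  n = 8: C(8, 3) = 56; 56 < 36? NO
  n = 9: C(9, 3) = 84; 84 < 36? NO
The largest n with C(n, 3) < 36 is n = 7 (where E[X] = 35/36 ≈ 0.9722). Hence R_6(3) > 7, i.e. R_6(3) ≥ 8.

Largest n = 7; hence R_6(3) > 7.


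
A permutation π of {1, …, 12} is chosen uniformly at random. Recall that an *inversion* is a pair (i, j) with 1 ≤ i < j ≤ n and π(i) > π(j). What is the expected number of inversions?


Write X = Σ X_I over the C(12, 2) = 66 pairs i < j, with X_I the indicator of one inversion.
There are 66 indicators.
For each fixed pair i < j, the values π(i) and π(j) are two distinct elements of {1, …, 12} in uniformly random order; by symmetry P[π(i) > π(j)] = 1/2.
By linearity: E[X] = 66 · (1/2) = C(12, 2) · (1/2) = 66/2 = 33 ≈ 33.000000.

E[X] = 33 = 33.000000.


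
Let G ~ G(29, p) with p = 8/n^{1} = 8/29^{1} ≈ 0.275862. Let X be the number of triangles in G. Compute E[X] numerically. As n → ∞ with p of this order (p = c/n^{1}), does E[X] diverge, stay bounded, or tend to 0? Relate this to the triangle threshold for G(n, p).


Number of potential triangles: C(29, 3) = 3654.
Each occurs with probability p³ ≈ (0.275862)³ ≈ 2.09930706e-02.
By linearity: E[X] = C(29, 3)·p³ ≈ 3654 · 2.09930706e-02 ≈ 76.708680.
Here α = 1, so p = 8/n is exactly at the triangle threshold p ~ 1/n. Asymptotically E[X] → c³/6 = 8³/6 = 256/3 ≈ 85.333333, a bounded constant. In this regime the triangle count is asymptotically Poisson(c³/6).

E[X] ≈ 76.708680; in regime p = Θ(1/n^{1}) E[X] stays bounded (at the triangle threshold p ~ 1/n).


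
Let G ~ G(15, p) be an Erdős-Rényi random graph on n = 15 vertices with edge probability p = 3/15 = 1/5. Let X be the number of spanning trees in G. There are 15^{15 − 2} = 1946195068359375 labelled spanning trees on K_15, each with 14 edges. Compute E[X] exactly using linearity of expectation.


K_15 has 15^{15 − 2} = 1946195068359375 labelled spanning trees.
For each such spanning tree H, let X_H = 1 if all 14 edges of H are present in G. Then P[X_H = 1] = p^{14} = (1/5)^{14} = 1/6103515625.
Summing the indicators: E[X] = Σ_H E[X_H] = 1946195068359375 · p^{14} = 1946195068359375 · 1/6103515625 = 1594323/5.
Numerically: E[X] ≈ 3.189e+05.

E[X] = 1946195068359375 · (1/5)^{14} = 1594323/5 ≈ 3.189e+05.


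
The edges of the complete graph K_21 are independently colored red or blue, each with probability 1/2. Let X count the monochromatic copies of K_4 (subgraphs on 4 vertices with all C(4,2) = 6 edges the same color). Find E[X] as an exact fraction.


Let X = Σ_S X_S over the C(21, 4) = 5985 subsets S of size 4, where X_S = 1 if the K_4 on S is monochromatic.
For a fixed S, the K_4 on S has C(4, 2) = 6 edges. P[all 6 edges red] = (1/2)^6, and likewise for blue, so P[monochromatic] = 2·(1/2)^6 = 2^{1 − 6} = 1/32.
Summing: E[X] = C(21, 4) · 2^{1 − 6} = 5985 · 1/32 = 5985/32.
Numerically: E[X] ≈ 187.0312.

E[X] = C(21,4)·2^(1−C(4,2)) = 5985/32 ≈ 187.0312.


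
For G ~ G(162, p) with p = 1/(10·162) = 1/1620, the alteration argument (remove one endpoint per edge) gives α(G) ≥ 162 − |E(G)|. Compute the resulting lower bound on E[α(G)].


E[|E(G)|] = C(162, 2)·p = 13041 · (1/1620) = 161/20.
E[α(G)] ≥ n − E[|E(G)|] = 162 − 161/20 = 3079/20.
Numerically: ≈ 153.95000.
(This is only a lower bound; the true E[α(G)] may be larger.)

E[α(G)] ≥ 3079/20 ≈ 153.95000.


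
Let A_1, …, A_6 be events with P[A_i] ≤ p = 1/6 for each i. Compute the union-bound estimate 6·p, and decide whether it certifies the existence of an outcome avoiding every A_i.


Union bound: P[∪_{i=1}^{6} A_i] ≤ Σ_i P[A_i] ≤ 6·p = 6·(1/6) = 1.
Numerically: 1 ≈ 1.0000.
Is 1 < 1? NO.
Since the bound 1 is ≥ 1, the union bound is uninformative here; it does NOT by itself certify existence.

6·p = 1 ≈ 1.0000; existence NOT certified by the union bound.


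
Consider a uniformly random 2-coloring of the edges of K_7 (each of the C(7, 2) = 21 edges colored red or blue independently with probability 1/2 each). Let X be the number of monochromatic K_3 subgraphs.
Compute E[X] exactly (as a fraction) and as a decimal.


Let X = Σ_S X_S over the C(7, 3) = 35 subsets S of size 3, where X_S = 1 if the K_3 on S is monochromatic.
For a fixed S, the K_3 on S has C(3, 2) = 3 edges. P[all 3 edges red] = (1/2)^3, and likewise for blue, so P[monochromatic] = 2·(1/2)^3 = 2^{1 − 3} = 1/4.
By linearity of expectation: E[X] = C(7, 3) · 2^{1 − 3} = 35 · 1/4 = 35/4.
Numerically: E[X] ≈ 8.75000.

E[X] = C(7,3)·2^(1−C(3,2)) = 35/4 ≈ 8.75000.


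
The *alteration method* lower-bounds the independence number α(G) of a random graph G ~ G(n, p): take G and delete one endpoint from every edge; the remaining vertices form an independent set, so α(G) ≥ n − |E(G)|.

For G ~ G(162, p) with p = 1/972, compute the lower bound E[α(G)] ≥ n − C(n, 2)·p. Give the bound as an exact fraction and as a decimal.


E[|E(G)|] = C(162, 2)·p = 13041 · (1/972) = 161/12.
E[α(G)] ≥ n − E[|E(G)|] = 162 − 161/12 = 1783/12.
Numerically: ≈ 148.583333.
(This is only a lower bound; the true E[α(G)] may be larger.)

E[α(G)] ≥ 1783/12 ≈ 148.583333.


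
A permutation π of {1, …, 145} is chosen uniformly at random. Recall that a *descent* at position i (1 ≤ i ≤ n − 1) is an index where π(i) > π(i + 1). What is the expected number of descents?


Write X = Σ X_I over i = 1, …, 144, with X_I the indicator of one descent.
There are 144 indicators.
For each fixed i, the pair (π(i), π(i+1)) is a uniformly random ordered pair of distinct values from {1, …, 145}; by symmetry P[π(i) > π(i+1)] = 1/2.
By linearity: E[X] = 144 · (1/2) = (145 − 1) · (1/2) = 72 ≈ 72.000.

E[X] = 72 = 72.000.


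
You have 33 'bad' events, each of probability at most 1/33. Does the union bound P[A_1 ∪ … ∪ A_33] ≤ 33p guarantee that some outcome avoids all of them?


Union bound: P[∪_{i=1}^{33} A_i] ≤ Σ_i P[A_i] ≤ 33·p = 33·(1/33) = 1.
Numerically: 1 ≈ 1.0000000.
Is 1 < 1? NO.
Since the bound 1 is ≥ 1, the union bound is uninformative here; it does NOT by itself certify existence.

33·p = 1 ≈ 1.0000000; existence NOT certified by the union bound.


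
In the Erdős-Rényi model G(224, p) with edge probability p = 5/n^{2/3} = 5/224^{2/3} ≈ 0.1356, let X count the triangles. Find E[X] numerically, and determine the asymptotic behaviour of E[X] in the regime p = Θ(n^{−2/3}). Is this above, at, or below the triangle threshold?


Number of potential triangles: C(224, 3) = 1848224.
Each occurs with probability p³ ≈ (0.1356)³ ≈ 2.491231e-03.
By linearity: E[X] = C(224, 3)·p³ ≈ 1848224 · 2.491231e-03 ≈ 4604.3527.
Since α = 2/3 < 1, p = c/n^{2/3} ≫ 1/n is above the triangle threshold p ~ 1/n. Asymptotically E[X] ~ (c³/6)·n^{3(1−α)} = (5³/6)·n^{1} → ∞; triangles are abundant w.h.p.

E[X] ≈ 4604.3527; in regime p = Θ(1/n^{2/3}) E[X] diverges (above the triangle threshold p ~ 1/n).


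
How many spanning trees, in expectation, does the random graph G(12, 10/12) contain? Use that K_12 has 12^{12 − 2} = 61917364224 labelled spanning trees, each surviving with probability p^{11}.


K_12 has 12^{12 − 2} = 61917364224 labelled spanning trees.
For each such spanning tree H, let X_H = 1 if all 11 edges of H are present in G. Then P[X_H = 1] = p^{11} = (5/6)^{11} = 48828125/362797056.
By linearity: E[X] = Σ_H E[X_H] = 61917364224 · p^{11} = 61917364224 · 48828125/362797056 = 25000000000/3.
Numerically: E[X] ≈ 8.33333e+09.

E[X] = 61917364224 · (5/6)^{11} = 25000000000/3 ≈ 8.33333e+09.


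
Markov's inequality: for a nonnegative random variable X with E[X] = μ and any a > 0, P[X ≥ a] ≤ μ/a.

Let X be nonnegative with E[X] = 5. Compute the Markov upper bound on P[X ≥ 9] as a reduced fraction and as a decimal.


μ = E[X] = 5, a = 9.
Markov: P[X ≥ 9] ≤ μ/a = (5)/9 = 5/9.
Numerically: ≈ 0.5556.
(Since a = 9 > μ = 5.0000, the bound 5/9 is < 1 and informative.)

P[X ≥ 9] ≤ 5/9 ≈ 0.5556.


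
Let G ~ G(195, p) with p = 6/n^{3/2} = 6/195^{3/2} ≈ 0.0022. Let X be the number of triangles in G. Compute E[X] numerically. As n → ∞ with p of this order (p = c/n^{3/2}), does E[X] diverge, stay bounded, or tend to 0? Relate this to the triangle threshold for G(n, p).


Number of potential triangles: C(195, 3) = 1216865.
Each occurs with probability p³ ≈ (0.0022)³ ≈ 1.06979e-08.
By linearity: E[X] = C(195, 3)·p³ ≈ 1216865 · 1.06979e-08 ≈ 0.013.
Since α = 3/2 > 1, p = c/n^{3/2} = o(1/n) is below the triangle threshold p ~ 1/n. Asymptotically E[X] ~ (c³/6)·n^{3(1−α)} = (6³/6)·n^{-1.5} → 0, so by Markov's inequality G has no triangles w.h.p.

E[X] ≈ 0.013; in regime p = Θ(1/n^{3/2}) E[X] tends to 0 (below the triangle threshold p ~ 1/n).


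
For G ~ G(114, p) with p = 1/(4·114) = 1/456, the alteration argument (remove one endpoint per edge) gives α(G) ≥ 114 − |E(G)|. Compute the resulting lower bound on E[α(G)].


E[|E(G)|] = C(114, 2)·p = 6441 · (1/456) = 113/8.
E[α(G)] ≥ n − E[|E(G)|] = 114 − 113/8 = 799/8.
Numerically: ≈ 99.87500.
(This is only a lower bound; the true E[α(G)] may be larger.)

E[α(G)] ≥ 799/8 ≈ 99.87500.


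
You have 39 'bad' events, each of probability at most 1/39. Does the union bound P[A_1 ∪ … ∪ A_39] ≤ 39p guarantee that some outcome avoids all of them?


Union bound: P[∪_{i=1}^{39} A_i] ≤ Σ_i P[A_i] ≤ 39·p = 39·(1/39) = 1.
Numerically: 1 ≈ 1.0000.
Is 1 < 1? NO.
Since the bound 1 is ≥ 1, the union bound is uninformative here; it does NOT by itself certify existence.

39·p = 1 ≈ 1.0000; existence NOT certified by the union bound.


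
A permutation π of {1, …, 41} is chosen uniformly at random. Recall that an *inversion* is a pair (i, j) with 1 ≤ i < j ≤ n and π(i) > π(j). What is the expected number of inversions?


Write X = Σ X_I over the C(41, 2) = 820 pairs i < j, with X_I the indicator of one inversion.
There are 820 indicators.
For each fixed pair i < j, the values π(i) and π(j) are two distinct elements of {1, …, 41} in uniformly random order; by symmetry P[π(i) > π(j)] = 1/2.
By linearity: E[X] = 820 · (1/2) = C(41, 2) · (1/2) = 820/2 = 410 ≈ 410.000.

E[X] = 410 = 410.000.


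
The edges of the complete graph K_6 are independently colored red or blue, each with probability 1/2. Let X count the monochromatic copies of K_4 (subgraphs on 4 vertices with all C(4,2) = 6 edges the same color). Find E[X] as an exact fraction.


Let X = Σ_S X_S over the C(6, 4) = 15 subsets S of size 4, where X_S = 1 if the K_4 on S is monochromatic.
For a fixed S, the K_4 on S has C(4, 2) = 6 edges. P[all 6 edges red] = (1/2)^6, and likewise for blue, so P[monochromatic] = 2·(1/2)^6 = 2^{1 − 6} = 1/32.
Summing: E[X] = C(6, 4) · 2^{1 − 6} = 15 · 1/32 = 15/32.
Numerically: E[X] ≈ 0.46875.

E[X] = C(6,4)·2^(1−C(4,2)) = 15/32 ≈ 0.46875.


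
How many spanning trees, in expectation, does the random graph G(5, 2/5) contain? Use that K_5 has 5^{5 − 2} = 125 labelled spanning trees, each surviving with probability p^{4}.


K_5 has 5^{5 − 2} = 125 labelled spanning trees.
For each such spanning tree H, let X_H = 1 if all 4 edges of H are present in G. Then P[X_H = 1] = p^{4} = (2/5)^{4} = 16/625.
By linearity: E[X] = Σ_H E[X_H] = 125 · p^{4} = 125 · 16/625 = 16/5.
Numerically: E[X] ≈ 3.2.

E[X] = 125 · (2/5)^{4} = 16/5 ≈ 3.2.


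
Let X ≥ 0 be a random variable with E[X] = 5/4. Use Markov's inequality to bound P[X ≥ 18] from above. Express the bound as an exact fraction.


μ = E[X] = 5/4, a = 18.
Markov: P[X ≥ 18] ≤ μ/a = (5/4)/18 = 5/72.
Numerically: ≈ 0.0694.
(Since a = 18 > μ = 1.2500, the bound 5/72 is < 1 and informative.)

P[X ≥ 18] ≤ 5/72 ≈ 0.0694.


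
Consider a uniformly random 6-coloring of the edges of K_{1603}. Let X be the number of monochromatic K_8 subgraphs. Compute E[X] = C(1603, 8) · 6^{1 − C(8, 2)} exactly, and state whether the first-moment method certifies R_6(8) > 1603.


E[X] = C(1603, 8) · 6^{1 − 28} = 1062551202482611197720 · 6^{−27} = 1062551202482611197720/1023490369077469249536.
As a reduced fraction: E[X] = 14757655590036266635/14215144014964850688 ≈ 1.03816.
Is E[X] < 1? NO.
Since E[X] ≥ 1, the first-moment bound is inconclusive at n = 1603; it does NOT by itself certify R_6(8) > 1603.

E[X] = 14757655590036266635/14215144014964850688 ≈ 1.03816; E[X] ≥ 1; first-moment method inconclusive here.


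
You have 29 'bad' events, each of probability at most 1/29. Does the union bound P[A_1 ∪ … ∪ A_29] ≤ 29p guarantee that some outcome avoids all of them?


Union bound: P[∪_{i=1}^{29} A_i] ≤ Σ_i P[A_i] ≤ 29·p = 29·(1/29) = 1.
Numerically: 1 ≈ 1.000.
Is 1 < 1? NO.
Since the bound 1 is ≥ 1, the union bound is uninformative here; it does NOT by itself certify existence.

29·p = 1 ≈ 1.000; existence NOT certified by the union bound.


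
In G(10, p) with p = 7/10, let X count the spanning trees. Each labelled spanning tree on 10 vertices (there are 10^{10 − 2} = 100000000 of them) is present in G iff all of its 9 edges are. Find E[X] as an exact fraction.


K_10 has 10^{10 − 2} = 100000000 labelled spanning trees.
For each such spanning tree H, let X_H = 1 if all 9 edges of H are present in G. Then P[X_H = 1] = p^{9} = (7/10)^{9} = 40353607/1000000000.
By linearity: E[X] = Σ_H E[X_H] = 100000000 · p^{9} = 100000000 · 40353607/1000000000 = 40353607/10.
Numerically: E[X] ≈ 4.03536e+06.

E[X] = 100000000 · (7/10)^{9} = 40353607/10 ≈ 4.03536e+06.


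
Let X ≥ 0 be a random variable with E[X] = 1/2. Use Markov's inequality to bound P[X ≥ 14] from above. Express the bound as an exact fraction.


μ = E[X] = 1/2, a = 14.
Markov: P[X ≥ 14] ≤ μ/a = (1/2)/14 = 1/28.
Numerically: ≈ 0.0357.
(Since a = 14 > μ = 0.5000, the bound 1/28 is < 1 and informative.)

P[X ≥ 14] ≤ 1/28 ≈ 0.0357.


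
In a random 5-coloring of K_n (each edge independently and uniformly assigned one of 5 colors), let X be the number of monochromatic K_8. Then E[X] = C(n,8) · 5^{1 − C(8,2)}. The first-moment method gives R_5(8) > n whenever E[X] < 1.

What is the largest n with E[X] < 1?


We need C(n, 8) · 5^{1 − 28} < 1, i.e. C(n, 8) < 5^{28 − 1} = 7450580596923828125.
Check values of n near the boundary:
  n = 862: C(862, 8) = 7317951015318931845; 7317951015318931845 < 7450580596923828125? YES
  n = 863: C(863, 8) = 7386423071602617757; 7386423071602617757 < 7450580596923828125? YES
  n = 864: C(864, 8) = 7455455062926006708; 7455455062926006708 < 7450580596923828125? NO
The largest n with C(n, 8) < 7450580596923828125 is n = 863 (where E[X] = 7386423071602617757/7450580596923828125 ≈ 0.9914). Hence R_5(8) > 863, i.e. R_5(8) ≥ 864.

Largest n = 863; hence R_5(8) > 863.


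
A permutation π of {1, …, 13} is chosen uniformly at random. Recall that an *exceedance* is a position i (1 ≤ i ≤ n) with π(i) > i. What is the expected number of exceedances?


Write X = Σ_{i=1}^{13} X_i, where X_i = 1_{π(i) > i}.
For each fixed i, π(i) is uniform over {1, …, 13} (marginal of a uniform permutation), so P[π(i) > i] = (n − i)/n. Summing: Σ_{i=1}^{13} (n − i)/n = (0 + 1 + … + 12)/13 = 13(13 − 1)/(2·13) = (13 − 1)/2.
Hence E[X] = Σ_{i=1}^{13} (13 − i)/13 = 6 ≈ 6.000.

E[X] = 6 = 6.000.


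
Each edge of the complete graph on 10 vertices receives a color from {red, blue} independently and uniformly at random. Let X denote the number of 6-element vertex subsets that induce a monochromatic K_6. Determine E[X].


Let X = Σ_S X_S over the C(10, 6) = 210 subsets S of size 6, where X_S = 1 if the K_6 on S is monochromatic.
For a fixed S, the K_6 on S has C(6, 2) = 15 edges. P[all 15 edges red] = (1/2)^15, and likewise for blue, so P[monochromatic] = 2·(1/2)^15 = 2^{1 − 15} = 1/16384.
By linearity: E[X] = C(10, 6) · 2^{1 − 15} = 210 · 1/16384 = 105/8192.
Numerically: E[X] ≈ 0.013.

E[X] = C(10,6)·2^(1−C(6,2)) = 105/8192 ≈ 0.013.


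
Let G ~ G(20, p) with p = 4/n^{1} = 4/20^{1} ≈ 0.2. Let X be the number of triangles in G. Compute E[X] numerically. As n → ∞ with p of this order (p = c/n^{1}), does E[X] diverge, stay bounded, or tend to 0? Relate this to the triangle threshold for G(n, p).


Number of potential triangles: C(20, 3) = 1140.
Each occurs with probability p³ ≈ (0.2)³ ≈ 8.00000e-03.
By linearity: E[X] = C(20, 3)·p³ ≈ 1140 · 8.00000e-03 ≈ 9.120.
Here α = 1, so p = 4/n is exactly at the triangle threshold p ~ 1/n. Asymptotically E[X] → c³/6 = 4³/6 = 32/3 ≈ 10.667, a bounded constant. In this regime the triangle count is asymptotically Poisson(c³/6).

E[X] ≈ 9.120; in regime p = Θ(1/n^{1}) E[X] stays bounded (at the triangle threshold p ~ 1/n).
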